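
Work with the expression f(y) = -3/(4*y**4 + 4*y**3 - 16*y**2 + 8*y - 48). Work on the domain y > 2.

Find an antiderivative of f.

An antiderivative is F(y) = -log(y - 2)/40 + 3*log(y + 3)/220 + log(y**2 + 2)/176 + sqrt(2)*atan(sqrt(2)*y/2)/22.

The denominator factors as 4*(y - 2)*(y + 3)*(y**2 + 2); partial fractions split f into directly integrable pieces: (y + 8)/(88*(y**2 + 2)) + 3/(220*(y + 3)) - 1/(40*(y - 2)).
Check: d/dy[-log(y - 2)/40 + 3*log(y + 3)/220 + log(y**2 + 2)/176 + sqrt(2)*atan(sqrt(2)*y/2)/22] = -3/(4*y**4 + 4*y**3 - 16*y**2 + 8*y - 48) = f(y).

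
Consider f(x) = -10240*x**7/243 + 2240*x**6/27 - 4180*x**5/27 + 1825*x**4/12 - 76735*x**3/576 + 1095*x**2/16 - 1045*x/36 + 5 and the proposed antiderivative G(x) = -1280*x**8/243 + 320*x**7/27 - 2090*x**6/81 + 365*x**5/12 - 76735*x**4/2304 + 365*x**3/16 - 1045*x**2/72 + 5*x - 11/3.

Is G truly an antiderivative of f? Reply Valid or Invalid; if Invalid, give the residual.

d/dx[G] = -10240*x**7/243 + 2240*x**6/27 - 4180*x**5/27 + 1825*x**4/12 - 76735*x**3/576 + 1095*x**2/16 - 1045*x/36 + 5
This equals f(x) exactly, so the claim holds.

Valid. The derivative of G reproduces f.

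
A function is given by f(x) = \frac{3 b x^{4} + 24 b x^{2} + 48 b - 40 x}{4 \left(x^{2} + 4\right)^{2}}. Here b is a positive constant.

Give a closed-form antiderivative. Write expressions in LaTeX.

Whatever form F(x) takes, F'(x) = f(x) is non-negotiable.
Check: d/dx[\frac{3 b x}{4} + \frac{5}{x^{2} + 4}] = \frac{3 b x^{4} + 24 b x^{2} + 48 b - 40 x}{4 x^{4} + 32 x^{2} + 64}, which equals f(x).

An antiderivative is F(x) = \frac{3 b x}{4} + \frac{5}{x^{2} + 4}.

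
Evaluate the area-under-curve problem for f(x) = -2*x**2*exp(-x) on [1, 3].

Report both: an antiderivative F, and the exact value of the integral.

Antiderivative: F(x) = (2*x**2 + 4*x + 4)*exp(-x); value = -10*exp(-1) + 34*exp(-3)

Recognize the product-rule pattern: f = u'v + uv' with u = 2*x**2 + 4*x + 4, v = exp(-x), so integration by parts undoes it.
F(x) = (2*x**2 + 4*x + 4)*exp(-x) is an antiderivative of f.
Check: d/dx[(2*x**2 + 4*x + 4)*exp(-x)] = -2*x**2*exp(-x) = f(x).
F(3) = 34*exp(-3); F(1) = 10*exp(-1).
Integral = F(3) - F(1) = -10*exp(-1) + 34*exp(-3).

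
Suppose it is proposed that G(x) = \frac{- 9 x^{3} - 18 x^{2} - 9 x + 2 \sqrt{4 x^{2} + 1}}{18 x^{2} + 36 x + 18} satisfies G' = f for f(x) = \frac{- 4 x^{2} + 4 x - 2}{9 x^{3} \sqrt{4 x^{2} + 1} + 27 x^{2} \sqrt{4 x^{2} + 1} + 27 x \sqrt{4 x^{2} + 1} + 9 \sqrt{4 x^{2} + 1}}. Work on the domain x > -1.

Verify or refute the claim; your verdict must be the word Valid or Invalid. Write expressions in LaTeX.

d/dx[G] = \frac{- 9 x^{3} \sqrt{4 x^{2} + 1} - 27 x^{2} \sqrt{4 x^{2} + 1} - 8 x^{2} - 27 x \sqrt{4 x^{2} + 1} + 8 x - 9 \sqrt{4 x^{2} + 1} - 4}{18 x^{3} \sqrt{4 x^{2} + 1} + 54 x^{2} \sqrt{4 x^{2} + 1} + 54 x \sqrt{4 x^{2} + 1} + 18 \sqrt{4 x^{2} + 1}}
d/dx[G] - f(x) = - \frac{1}{2} != 0.

Invalid: d/dx[G] - f = - \frac{1}{2}, which is not 0.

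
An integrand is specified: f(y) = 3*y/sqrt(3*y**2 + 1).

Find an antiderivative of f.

An antiderivative is F(y) = sqrt(3*y**2 + 1).

f matches the chain-rule pattern g'(h)*h' with inner function h(y) = 3*y**2 + 1; substituting u = h(y) collapses the integral.
Check: d/dy[sqrt(3*y**2 + 1)] = 3*y/sqrt(3*y**2 + 1) = f(y).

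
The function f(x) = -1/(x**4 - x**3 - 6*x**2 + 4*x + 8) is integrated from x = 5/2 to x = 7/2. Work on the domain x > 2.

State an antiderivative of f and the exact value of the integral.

Factor the denominator ((x - 2)**2*(x + 1)*(x + 2)) and decompose: f = 1/(16*(x + 2)) - 1/(9*(x + 1)) + 7/(144*(x - 2)) - 1/(12*(x - 2)**2); each piece integrates to a log, atan, or power term.
F(x) = 7*log(x - 2)/144 - log(x + 1)/9 + log(x + 2)/16 + 1/(12*x - 24) is an antiderivative of f.
Check: d/dx[7*log(x - 2)/144 - log(x + 1)/9 + log(x + 2)/16 + 1/(12*x - 24)] = -1/(x**4 - x**3 - 6*x**2 + 4*x + 8) = f(x).
F(7/2) = -log(9/2)/9 + 7*log(3/2)/144 + 1/18 + log(11/2)/16; F(5/2) = -log(7/2)/9 - 7*log(2)/144 + log(9/2)/16 + 1/6.
Integral = F(7/2) - F(5/2) = -25*log(9/2)/144 - 1/9 + 7*log(3/2)/144 + 7*log(2)/144 + log(11/2)/16 + log(7/2)/9.

Antiderivative: F(x) = 7*log(x - 2)/144 - log(x + 1)/9 + log(x + 2)/16 + 1/(12*x - 24); value = -25*log(9/2)/144 - 1/9 + 7*log(3/2)/144 + 7*log(2)/144 + log(11/2)/16 + log(7/2)/9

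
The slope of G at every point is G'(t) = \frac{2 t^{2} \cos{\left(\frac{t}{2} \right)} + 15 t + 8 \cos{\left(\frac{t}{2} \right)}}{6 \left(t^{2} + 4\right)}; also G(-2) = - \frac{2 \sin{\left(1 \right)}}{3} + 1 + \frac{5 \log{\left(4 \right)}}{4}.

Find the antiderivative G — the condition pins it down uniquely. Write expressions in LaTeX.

G(t) = \frac{5 \log{\left(\frac{t^{2}}{2} + 2 \right)}}{4} + \frac{2 \sin{\left(\frac{t}{2} \right)}}{3} + 1

Whatever form G(t) takes, its d/dt must return the stated G'(t).
A general antiderivative is \frac{5 \log{\left(\frac{t^{2}}{2} + 2 \right)}}{4} + \frac{2 \sin{\left(\frac{t}{2} \right)}}{3} + C.
The condition gives C = - \frac{2 \sin{\left(1 \right)}}{3} + 1 + \frac{5 \log{\left(4 \right)}}{4} - (- \frac{2 \sin{\left(1 \right)}}{3} + \frac{5 \log{\left(4 \right)}}{4}) = 1.
So G(t) = \frac{5 \log{\left(\frac{t^{2}}{2} + 2 \right)}}{4} + \frac{2 \sin{\left(\frac{t}{2} \right)}}{3} + 1.
Check: d/dt[\frac{5 \log{\left(\frac{t^{2}}{2} + 2 \right)}}{4} + \frac{2 \sin{\left(\frac{t}{2} \right)}}{3} + 1] = \frac{2 t^{2} \cos{\left(\frac{t}{2} \right)} + 15 t + 8 \cos{\left(\frac{t}{2} \right)}}{6 t^{2} + 24}, which equals G'(t).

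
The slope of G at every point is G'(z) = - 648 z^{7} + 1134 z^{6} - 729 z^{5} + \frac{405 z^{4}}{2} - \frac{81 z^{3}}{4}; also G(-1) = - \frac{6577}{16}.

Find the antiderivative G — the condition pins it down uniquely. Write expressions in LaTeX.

G(z) = - 81 z^{8} + 162 z^{7} - \frac{243 z^{6}}{2} + \frac{81 z^{5}}{2} - \frac{81 z^{4}}{16} - 1

G'(z) matches the chain-rule pattern g'(h)*h' with inner function h(z) = - 3 z^{2} + \frac{3 z}{2}; substituting u = h(z) collapses the integral.
A general antiderivative is - \left(- 3 z^{2} + \frac{3 z}{2}\right)^{4} + C.
The condition gives C = - \frac{6577}{16} - (- \frac{6561}{16}) = -1.
So G(z) = - 81 z^{8} + 162 z^{7} - \frac{243 z^{6}}{2} + \frac{81 z^{5}}{2} - \frac{81 z^{4}}{16} - 1.
Check: d/dz[- 81 z^{8} + 162 z^{7} - \frac{243 z^{6}}{2} + \frac{81 z^{5}}{2} - \frac{81 z^{4}}{16} - 1] = - 648 z^{7} + 1134 z^{6} - 729 z^{5} + \frac{405 z^{4}}{2} - \frac{81 z^{3}}{4} = G'(z).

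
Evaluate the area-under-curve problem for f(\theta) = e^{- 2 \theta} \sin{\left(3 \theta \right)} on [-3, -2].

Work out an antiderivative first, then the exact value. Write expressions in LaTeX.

A candidate is checked by its d/d\theta: the result must match f(\theta).
F(\theta) = \frac{\left(- 2 \sin{\left(3 \theta \right)} - 3 \cos{\left(3 \theta \right)}\right) e^{- 2 \theta}}{13} is an antiderivative of f.
Check: d/d\theta[\frac{\left(- 2 \sin{\left(3 \theta \right)} - 3 \cos{\left(3 \theta \right)}\right) e^{- 2 \theta}}{13}] = e^{- 2 \theta} \sin{\left(3 \theta \right)} = f(\theta).
F(-2) = - \frac{3 e^{4} \cos{\left(6 \right)}}{13} + \frac{2 e^{4} \sin{\left(6 \right)}}{13}; F(-3) = \frac{2 e^{6} \sin{\left(9 \right)}}{13} - \frac{3 e^{6} \cos{\left(9 \right)}}{13}.
Integral = F(-2) - F(-3) = \frac{3 e^{6} \cos{\left(9 \right)}}{13} - \frac{2 e^{6} \sin{\left(9 \right)}}{13} - \frac{3 e^{4} \cos{\left(6 \right)}}{13} + \frac{2 e^{4} \sin{\left(6 \right)}}{13}.

Antiderivative: F(\theta) = \frac{\left(- 2 \sin{\left(3 \theta \right)} - 3 \cos{\left(3 \theta \right)}\right) e^{- 2 \theta}}{13}; value = \frac{3 e^{6} \cos{\left(9 \right)}}{13} - \frac{2 e^{6} \sin{\left(9 \right)}}{13} - \frac{3 e^{4} \cos{\left(6 \right)}}{13} + \frac{2 e^{4} \sin{\left(6 \right)}}{13}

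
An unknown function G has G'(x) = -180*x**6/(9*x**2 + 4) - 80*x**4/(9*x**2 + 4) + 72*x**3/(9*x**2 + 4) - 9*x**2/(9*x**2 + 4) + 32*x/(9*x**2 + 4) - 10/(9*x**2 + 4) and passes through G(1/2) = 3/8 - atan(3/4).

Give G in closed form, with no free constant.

G(x) = -4*x**5 + 4*x**2 - x - atan(3*x/2)

Integrate term by term and add the pieces.
A general antiderivative is -4*x**5 + 4*x**2 - x - atan(3*x/2) + C.
The condition gives C = 3/8 - atan(3/4) - (3/8 - atan(3/4)) = 0.
So G(x) = -4*x**5 + 4*x**2 - x - atan(3*x/2).
Check: d/dx[-4*x**5 + 4*x**2 - x - atan(3*x/2)] = (-180*x**6 - 80*x**4 + 72*x**3 - 9*x**2 + 32*x - 10)/(9*x**2 + 4), which equals G'(x).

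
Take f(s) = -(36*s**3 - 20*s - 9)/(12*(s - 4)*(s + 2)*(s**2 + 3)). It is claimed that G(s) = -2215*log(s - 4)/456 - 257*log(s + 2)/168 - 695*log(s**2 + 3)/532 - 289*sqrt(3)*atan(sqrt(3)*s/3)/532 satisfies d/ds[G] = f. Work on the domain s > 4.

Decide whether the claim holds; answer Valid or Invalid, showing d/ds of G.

d/ds[G] = (-36*s**3 + 20*s + 9)/(4*s**4 - 8*s**3 - 20*s**2 - 24*s - 96)
d/ds[G] - f(s) = (-36*s**3 + 20*s + 9)/(6*s**4 - 12*s**3 - 30*s**2 - 36*s - 144) != 0.

Invalid: d/ds[G] - f = (-36*s**3 + 20*s + 9)/(6*s**4 - 12*s**3 - 30*s**2 - 36*s - 144), which is not 0.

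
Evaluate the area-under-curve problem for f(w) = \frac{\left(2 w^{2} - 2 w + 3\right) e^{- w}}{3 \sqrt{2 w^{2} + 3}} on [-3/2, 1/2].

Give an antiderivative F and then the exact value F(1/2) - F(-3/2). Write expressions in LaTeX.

Recognize the product-rule pattern: f = u'v + uv' with u = - \frac{\sqrt{2 w^{2} + 3}}{3}, v = e^{- w}, so integration by parts undoes it.
F(w) = - \frac{\sqrt{2 w^{2} + 3} e^{- w}}{3} is an antiderivative of f.
Check: d/dw[- \frac{\sqrt{2 w^{2} + 3} e^{- w}}{3}] = \frac{\left(2 w^{2} - 2 w + 3\right) e^{- w}}{3 \sqrt{2 w^{2} + 3}} = f(w).
F(1/2) = - \frac{\sqrt{14}}{6 e^{\frac{1}{2}}}; F(-3/2) = - \frac{\sqrt{30} e^{\frac{3}{2}}}{6}.
Integral = F(1/2) - F(-3/2) = - \frac{\sqrt{14}}{6 e^{\frac{1}{2}}} + \frac{\sqrt{30} e^{\frac{3}{2}}}{6}.

Antiderivative: F(w) = - \frac{\sqrt{2 w^{2} + 3} e^{- w}}{3}; value = - \frac{\sqrt{14}}{6 e^{\frac{1}{2}}} + \frac{\sqrt{30} e^{\frac{3}{2}}}{6}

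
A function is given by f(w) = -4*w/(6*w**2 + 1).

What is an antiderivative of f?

An antiderivative is F(w) = -log(3*w**2 + 1/2)/3.

The substitution u = 3*w**2 + 1/2 works: f is exactly (dF/du)*(du/dw) for that inner function.
Check: d/dw[-log(3*w**2 + 1/2)/3] = -4*w/(6*w**2 + 1) = f(w).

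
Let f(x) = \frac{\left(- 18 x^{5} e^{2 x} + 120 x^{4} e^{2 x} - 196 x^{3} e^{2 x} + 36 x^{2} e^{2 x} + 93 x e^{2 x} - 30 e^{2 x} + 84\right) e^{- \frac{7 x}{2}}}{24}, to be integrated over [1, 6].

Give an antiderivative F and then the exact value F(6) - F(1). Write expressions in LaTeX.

f has the shape u'v + uv' for u = \frac{x^{5}}{2} - \frac{5 x^{4}}{3} + x^{3} + x^{2} - \frac{5 x}{4} - e^{- 2 x} and v = e^{- \frac{3 x}{2}} — it is the derivative of the product u*v.
F(x) = \left(\frac{x^{5}}{2} - \frac{5 x^{4}}{3} + x^{3} + x^{2} - \frac{5 x}{4} - e^{- 2 x}\right) e^{- \frac{3 x}{2}} is an antiderivative of f.
Check: d/dx[\left(\frac{x^{5}}{2} - \frac{5 x^{4}}{3} + x^{3} + x^{2} - \frac{5 x}{4} - e^{- 2 x}\right) e^{- \frac{3 x}{2}}] = \frac{\left(- 18 x^{5} e^{2 x} + 120 x^{4} e^{2 x} - 196 x^{3} e^{2 x} + 36 x^{2} e^{2 x} + 93 x e^{2 x} - 30 e^{2 x} + 84\right) e^{- \frac{7 x}{2}}}{24} = f(x).
F(6) = - \frac{1}{e^{21}} + \frac{3945}{2 e^{9}}; F(1) = - \frac{5}{12 e^{\frac{3}{2}}} - e^{- \frac{7}{2}}.
Integral = F(6) - F(1) = - \frac{1}{e^{21}} + e^{- \frac{7}{2}} + \frac{5}{12 e^{\frac{3}{2}}} + \frac{3945}{2 e^{9}}.

Antiderivative: F(x) = \left(\frac{x^{5}}{2} - \frac{5 x^{4}}{3} + x^{3} + x^{2} - \frac{5 x}{4} - e^{- 2 x}\right) e^{- \frac{3 x}{2}}; value = - \frac{1}{e^{21}} + e^{- \frac{7}{2}} + \frac{5}{12 e^{\frac{3}{2}}} + \frac{3945}{2 e^{9}}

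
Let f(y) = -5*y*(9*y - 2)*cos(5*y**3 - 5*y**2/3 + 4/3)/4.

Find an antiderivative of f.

The substitution u = 5*y**3 - 5*y**2/3 + 4/3 works: f is exactly (dF/du)*(du/dy) for that inner function.
Check: d/dy[-3*sin(5*y**3 - 5*y**2/3 + 4/3)/4] = -45*y**2*cos(5*y**3 - 5*y**2/3 + 4/3)/4 + 5*y*cos(5*y**3 - 5*y**2/3 + 4/3)/2, which equals f(y).

An antiderivative is F(y) = -3*sin(5*y**3 - 5*y**2/3 + 4/3)/4.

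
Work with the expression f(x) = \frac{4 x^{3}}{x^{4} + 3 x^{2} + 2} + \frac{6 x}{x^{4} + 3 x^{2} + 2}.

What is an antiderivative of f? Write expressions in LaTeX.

An antiderivative is F(x) = \log{\left(x^{4} + 3 x^{2} + 2 \right)}.

f matches the chain-rule pattern g'(h)*h' with inner function h(x) = x^{4} + 3 x^{2} + 2; substituting u = h(x) collapses the integral.
Check: d/dx[\log{\left(x^{4} + 3 x^{2} + 2 \right)}] = \frac{4 x^{3} + 6 x}{x^{4} + 3 x^{2} + 2}, which equals f(x).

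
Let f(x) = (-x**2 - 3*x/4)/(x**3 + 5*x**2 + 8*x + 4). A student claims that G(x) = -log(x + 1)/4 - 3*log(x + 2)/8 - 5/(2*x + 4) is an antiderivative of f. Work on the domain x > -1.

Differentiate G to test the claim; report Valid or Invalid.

Invalid: d/dx[G] - f = 3/(8*x + 16), which is not 0.

d/dx[G] = (-5*x**2 + 3*x + 6)/(8*x**3 + 40*x**2 + 64*x + 32)
d/dx[G] - f(x) = 3/(8*x + 16) != 0.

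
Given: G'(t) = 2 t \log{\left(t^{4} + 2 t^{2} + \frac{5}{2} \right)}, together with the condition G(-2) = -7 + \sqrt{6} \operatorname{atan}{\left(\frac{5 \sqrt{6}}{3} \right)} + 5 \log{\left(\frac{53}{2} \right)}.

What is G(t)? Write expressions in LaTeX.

G(t) = t^{2} \log{\left(t^{4} + 2 t^{2} + \frac{5}{2} \right)} - 2 t^{2} + \log{\left(t^{4} + 2 t^{2} + \frac{5}{2} \right)} + \sqrt{6} \operatorname{atan}{\left(\frac{\sqrt{6} t^{2}}{3} + \frac{\sqrt{6}}{3} \right)} + 1

Check a candidate G(t) by differentiating: d/dt[G] must match the given G'(t).
A general antiderivative is t^{2} \log{\left(t^{4} + 2 t^{2} + \frac{5}{2} \right)} - 2 t^{2} + \log{\left(t^{4} + 2 t^{2} + \frac{5}{2} \right)} + \sqrt{6} \operatorname{atan}{\left(\frac{\sqrt{6} t^{2}}{3} + \frac{\sqrt{6}}{3} \right)} + C.
The condition gives C = -7 + \sqrt{6} \operatorname{atan}{\left(\frac{5 \sqrt{6}}{3} \right)} + 5 \log{\left(\frac{53}{2} \right)} - (-8 + \sqrt{6} \operatorname{atan}{\left(\frac{5 \sqrt{6}}{3} \right)} + 5 \log{\left(\frac{53}{2} \right)}) = 1.
So G(t) = t^{2} \log{\left(t^{4} + 2 t^{2} + \frac{5}{2} \right)} - 2 t^{2} + \log{\left(t^{4} + 2 t^{2} + \frac{5}{2} \right)} + \sqrt{6} \operatorname{atan}{\left(\frac{\sqrt{6} t^{2}}{3} + \frac{\sqrt{6}}{3} \right)} + 1.
Check: d/dt[t^{2} \log{\left(t^{4} + 2 t^{2} + \frac{5}{2} \right)} - 2 t^{2} + \log{\left(t^{4} + 2 t^{2} + \frac{5}{2} \right)} + \sqrt{6} \operatorname{atan}{\left(\frac{\sqrt{6} t^{2}}{3} + \frac{\sqrt{6}}{3} \right)} + 1] = 2 t \log{\left(t^{4} + 2 t^{2} + \frac{5}{2} \right)} = G'(t).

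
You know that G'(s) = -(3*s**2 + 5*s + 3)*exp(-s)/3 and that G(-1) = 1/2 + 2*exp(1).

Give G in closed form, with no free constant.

G(s) = (6*s**2 + 22*s + 3*exp(s) + 28)*exp(-s)/6

Recognize the product-rule pattern: G'(s) = u'v + uv' with u = s**2 + 11*s/3 + 14/3, v = exp(-s), so integration by parts undoes it.
A general antiderivative is (3*s**2 + 11*s + 14)*exp(-s)/3 + C.
The condition gives C = 1/2 + 2*exp(1) - (2*exp(1)) = 1/2.
So G(s) = (6*s**2 + 22*s + 3*exp(s) + 28)*exp(-s)/6.
Check: d/ds[(6*s**2 + 22*s + 3*exp(s) + 28)*exp(-s)/6] = (-3*s**2 - 5*s - 3)*exp(-s)/3, which equals G'(s).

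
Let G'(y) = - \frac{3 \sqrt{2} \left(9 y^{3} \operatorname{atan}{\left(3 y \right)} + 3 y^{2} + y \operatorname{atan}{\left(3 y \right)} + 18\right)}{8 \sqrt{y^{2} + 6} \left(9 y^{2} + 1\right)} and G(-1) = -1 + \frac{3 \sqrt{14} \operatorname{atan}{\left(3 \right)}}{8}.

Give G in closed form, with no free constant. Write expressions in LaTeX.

G(y) = \frac{- 3 \sqrt{2} \sqrt{y^{2} + 6} \operatorname{atan}{\left(3 y \right)} - 8}{8}

Recognize the product-rule pattern: G'(y) = u'v + uv' with u = - \frac{3 \sqrt{\frac{y^{2}}{2} + 3}}{4}, v = \operatorname{atan}{\left(3 y \right)}, so integration by parts undoes it.
A general antiderivative is - \frac{3 \sqrt{\frac{y^{2}}{2} + 3} \operatorname{atan}{\left(3 y \right)}}{4} + C.
The condition gives C = -1 + \frac{3 \sqrt{14} \operatorname{atan}{\left(3 \right)}}{8} - (\frac{3 \sqrt{14} \operatorname{atan}{\left(3 \right)}}{8}) = -1.
So G(y) = \frac{- 3 \sqrt{2} \sqrt{y^{2} + 6} \operatorname{atan}{\left(3 y \right)} - 8}{8}.
Check: d/dy[\frac{- 3 \sqrt{2} \sqrt{y^{2} + 6} \operatorname{atan}{\left(3 y \right)} - 8}{8}] = \frac{- 27 \sqrt{2} y^{3} \operatorname{atan}{\left(3 y \right)} - 9 \sqrt{2} y^{2} - 3 \sqrt{2} y \operatorname{atan}{\left(3 y \right)} - 54 \sqrt{2}}{72 y^{2} \sqrt{y^{2} + 6} + 8 \sqrt{y^{2} + 6}}, which equals G'(y).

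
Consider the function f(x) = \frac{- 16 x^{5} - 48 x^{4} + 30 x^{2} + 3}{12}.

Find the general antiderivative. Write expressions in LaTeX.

An antiderivative F(x) passes only if d/dx[F] lands on f(x) exactly.
Check: d/dx[- \frac{2 x^{6}}{9} - \frac{4 x^{5}}{5} + \frac{5 x^{3}}{6} + \frac{x}{4}] = - \frac{4 x^{5}}{3} - 4 x^{4} + \frac{5 x^{2}}{2} + \frac{1}{4}, which equals f(x).

F(x) = - \frac{2 x^{6}}{9} - \frac{4 x^{5}}{5} + \frac{5 x^{3}}{6} + \frac{x}{4} + C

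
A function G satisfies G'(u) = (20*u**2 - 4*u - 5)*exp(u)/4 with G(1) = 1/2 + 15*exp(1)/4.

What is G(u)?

G'(u) has the shape v'r + vr' for v = 5*u**2 - 11*u + 39/4 and r = exp(u) — it is the derivative of the product v*r.
A general antiderivative is (20*u**2 - 44*u + 39)*exp(u)/4 + C.
The condition gives C = 1/2 + 15*exp(1)/4 - (15*exp(1)/4) = 1/2.
So G(u) = (20*u**2*exp(u) - 44*u*exp(u) + 39*exp(u) + 2)/4.
Check: d/du[(20*u**2*exp(u) - 44*u*exp(u) + 39*exp(u) + 2)/4] = 5*u**2*exp(u) - u*exp(u) - 5*exp(u)/4, which equals G'(u).

G(u) = (20*u**2*exp(u) - 44*u*exp(u) + 39*exp(u) + 2)/4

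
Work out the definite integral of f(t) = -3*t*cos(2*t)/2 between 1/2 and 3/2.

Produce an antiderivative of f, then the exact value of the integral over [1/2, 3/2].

Antiderivative: F(t) = -3*t*sin(2*t)/4 - 3*cos(2*t)/8; value = -9*sin(3)/8 + 3*cos(1)/8 + 3*sin(1)/8 - 3*cos(3)/8

Recover f(t) by differentiating a candidate F(t); any mismatch rules it out.
F(t) = -3*t*sin(2*t)/4 - 3*cos(2*t)/8 is an antiderivative of f.
Check: d/dt[-3*t*sin(2*t)/4 - 3*cos(2*t)/8] = -3*t*cos(2*t)/2 = f(t).
F(3/2) = -9*sin(3)/8 - 3*cos(3)/8; F(1/2) = -3*sin(1)/8 - 3*cos(1)/8.
Integral = F(3/2) - F(1/2) = -9*sin(3)/8 + 3*cos(1)/8 + 3*sin(1)/8 - 3*cos(3)/8.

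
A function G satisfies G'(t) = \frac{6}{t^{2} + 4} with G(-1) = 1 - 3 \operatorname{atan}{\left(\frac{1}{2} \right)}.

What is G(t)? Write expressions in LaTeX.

G(t) = 3 \operatorname{atan}{\left(\frac{t}{2} \right)} + 1

For G(t) to be correct, d/dt[G] must agree with the stated G'(t) identically.
A general antiderivative is 3 \operatorname{atan}{\left(\frac{t}{2} \right)} + C.
The condition gives C = 1 - 3 \operatorname{atan}{\left(\frac{1}{2} \right)} - (- 3 \operatorname{atan}{\left(\frac{1}{2} \right)}) = 1.
So G(t) = 3 \operatorname{atan}{\left(\frac{t}{2} \right)} + 1.
Check: d/dt[3 \operatorname{atan}{\left(\frac{t}{2} \right)} + 1] = \frac{6}{t^{2} + 4} = G'(t).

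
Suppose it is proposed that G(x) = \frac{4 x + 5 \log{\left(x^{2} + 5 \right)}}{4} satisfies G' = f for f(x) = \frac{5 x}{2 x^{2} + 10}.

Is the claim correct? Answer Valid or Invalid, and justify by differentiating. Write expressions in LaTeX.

Invalid: d/dx[G] - f = 1, which is not 0.

d/dx[G] = \frac{2 x^{2} + 5 x + 10}{2 x^{2} + 10}
d/dx[G] - f(x) = 1 != 0.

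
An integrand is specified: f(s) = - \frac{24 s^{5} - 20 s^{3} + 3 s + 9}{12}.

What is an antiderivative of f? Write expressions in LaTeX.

An antiderivative F(s) passes only if d/ds[F] lands on f(s) exactly.
Check: d/ds[- \frac{s \left(8 s^{5} - 10 s^{3} + 3 s + 18\right)}{24}] = - 2 s^{5} + \frac{5 s^{3}}{3} - \frac{s}{4} - \frac{3}{4}, which equals f(s).

An antiderivative is F(s) = - \frac{s \left(8 s^{5} - 10 s^{3} + 3 s + 18\right)}{24}.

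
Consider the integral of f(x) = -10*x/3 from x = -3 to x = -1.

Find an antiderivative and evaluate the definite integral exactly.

Antiderivative: F(x) = -5*x**2/3; value = 40/3

For F(x) to be correct the identity F'(x) - f(x) = 0 must hold.
F(x) = -5*x**2/3 is an antiderivative of f.
Check: d/dx[-5*x**2/3] = -10*x/3 = f(x).
F(-1) = -5/3; F(-3) = -15.
Integral = F(-1) - F(-3) = 40/3.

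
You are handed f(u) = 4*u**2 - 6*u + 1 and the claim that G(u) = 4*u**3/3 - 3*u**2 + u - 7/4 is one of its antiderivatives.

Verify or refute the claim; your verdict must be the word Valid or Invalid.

Valid. The derivative of G reproduces f.

d/du[G] = 4*u**2 - 6*u + 1
This equals f(u) exactly, so the claim holds.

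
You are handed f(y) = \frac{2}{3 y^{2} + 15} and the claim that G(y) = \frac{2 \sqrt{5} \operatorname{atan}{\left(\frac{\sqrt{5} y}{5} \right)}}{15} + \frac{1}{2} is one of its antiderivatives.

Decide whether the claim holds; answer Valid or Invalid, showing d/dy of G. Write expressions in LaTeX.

d/dy[G] = \frac{2}{3 y^{2} + 15}
This equals f(y) exactly, so the claim holds.

Valid - differentiating G returns exactly f.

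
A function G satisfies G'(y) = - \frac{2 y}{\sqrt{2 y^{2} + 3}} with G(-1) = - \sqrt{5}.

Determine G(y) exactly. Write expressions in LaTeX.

G(y) = - \sqrt{2 y^{2} + 3}

G'(y) matches the chain-rule pattern g'(h)*h' with inner function h(y) = 2 y^{2} + 3; substituting u = h(y) collapses the integral.
A general antiderivative is - \sqrt{2 y^{2} + 3} + C.
The condition gives C = - \sqrt{5} - (- \sqrt{5}) = 0.
So G(y) = - \sqrt{2 y^{2} + 3}.
Check: d/dy[- \sqrt{2 y^{2} + 3}] = - \frac{2 y}{\sqrt{2 y^{2} + 3}} = G'(y).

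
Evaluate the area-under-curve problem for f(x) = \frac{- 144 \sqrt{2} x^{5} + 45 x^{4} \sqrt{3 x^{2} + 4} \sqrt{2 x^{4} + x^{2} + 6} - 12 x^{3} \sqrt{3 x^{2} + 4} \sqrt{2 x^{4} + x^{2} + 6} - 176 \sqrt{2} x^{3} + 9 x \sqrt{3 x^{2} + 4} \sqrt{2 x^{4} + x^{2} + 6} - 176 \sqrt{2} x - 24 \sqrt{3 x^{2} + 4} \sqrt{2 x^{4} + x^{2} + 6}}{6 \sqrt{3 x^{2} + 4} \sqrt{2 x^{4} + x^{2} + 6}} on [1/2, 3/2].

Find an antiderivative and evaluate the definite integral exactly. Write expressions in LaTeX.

Whatever form F(x) takes, F'(x) = f(x) is non-negotiable.
F(x) = \frac{3 x^{5}}{2} - \frac{x^{4}}{2} + \frac{3 x^{2}}{4} - 4 x - \frac{8 \sqrt{3 x^{2} + 4} \sqrt{x^{4} + \frac{x^{2}}{2} + 3}}{3} is an antiderivative of f.
Check: d/dx[\frac{3 x^{5}}{2} - \frac{x^{4}}{2} + \frac{3 x^{2}}{4} - 4 x - \frac{8 \sqrt{3 x^{2} + 4} \sqrt{x^{4} + \frac{x^{2}}{2} + 3}}{3}] = \frac{\sqrt{2} \left(- 288 x^{5} + 45 \sqrt{2} x^{4} \sqrt{3 x^{2} + 4} \sqrt{2 x^{4} + x^{2} + 6} - 12 \sqrt{2} x^{3} \sqrt{3 x^{2} + 4} \sqrt{2 x^{4} + x^{2} + 6} - 352 x^{3} + 9 \sqrt{2} x \sqrt{3 x^{2} + 4} \sqrt{2 x^{4} + x^{2} + 6} - 352 x - 24 \sqrt{2} \sqrt{3 x^{2} + 4} \sqrt{2 x^{4} + x^{2} + 6}\right)}{12 \sqrt{3 x^{2} + 4} \sqrt{2 x^{4} + x^{2} + 6}}, which equals f(x).
F(3/2) = \frac{291}{64} - \frac{7 \sqrt{129}}{3}; F(1/2) = - \frac{\sqrt{969}}{3} - \frac{115}{64}.
Integral = F(3/2) - F(1/2) = - \frac{7 \sqrt{129}}{3} + \frac{203}{32} + \frac{\sqrt{969}}{3}.

Antiderivative: F(x) = \frac{3 x^{5}}{2} - \frac{x^{4}}{2} + \frac{3 x^{2}}{4} - 4 x - \frac{8 \sqrt{3 x^{2} + 4} \sqrt{x^{4} + \frac{x^{2}}{2} + 3}}{3}; value = - \frac{7 \sqrt{129}}{3} + \frac{203}{32} + \frac{\sqrt{969}}{3}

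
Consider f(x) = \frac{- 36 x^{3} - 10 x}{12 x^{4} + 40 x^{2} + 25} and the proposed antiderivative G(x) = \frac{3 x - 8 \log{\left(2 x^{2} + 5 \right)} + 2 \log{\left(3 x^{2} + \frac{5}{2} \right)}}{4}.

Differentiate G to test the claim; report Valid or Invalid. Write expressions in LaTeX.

d/dx[G] = \frac{36 x^{4} - 144 x^{3} + 120 x^{2} - 40 x + 75}{48 x^{4} + 160 x^{2} + 100}
d/dx[G] - f(x) = \frac{3}{4} != 0.

Invalid: d/dx[G] - f = \frac{3}{4}, which is not 0.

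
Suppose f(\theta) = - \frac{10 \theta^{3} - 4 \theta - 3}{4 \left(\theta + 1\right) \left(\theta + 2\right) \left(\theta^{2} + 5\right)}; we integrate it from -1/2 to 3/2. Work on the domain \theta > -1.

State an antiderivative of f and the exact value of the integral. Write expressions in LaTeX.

The denominator factors as 4 \left(\theta + 1\right) \left(\theta + 2\right) \left(\theta^{2} + 5\right); partial fractions split f into directly integrable pieces: - \frac{19 \theta - 89}{24 \left(\theta^{2} + 5\right)} - \frac{25}{12 \left(\theta + 2\right)} + \frac{3}{8 \left(\theta + 1\right)}.
F(\theta) = \frac{3 \log{\left(\theta + 1 \right)}}{8} - \frac{25 \log{\left(\theta + 2 \right)}}{12} - \frac{19 \log{\left(\theta^{2} + 5 \right)}}{48} + \frac{89 \sqrt{5} \operatorname{atan}{\left(\frac{\sqrt{5} \theta}{5} \right)}}{120} is an antiderivative of f.
Check: d/d\theta[\frac{3 \log{\left(\theta + 1 \right)}}{8} - \frac{25 \log{\left(\theta + 2 \right)}}{12} - \frac{19 \log{\left(\theta^{2} + 5 \right)}}{48} + \frac{89 \sqrt{5} \operatorname{atan}{\left(\frac{\sqrt{5} \theta}{5} \right)}}{120}] = \frac{- 10 \theta^{3} + 4 \theta + 3}{4 \theta^{4} + 12 \theta^{3} + 28 \theta^{2} + 60 \theta + 40}, which equals f(\theta).
F(3/2) = - \frac{25 \log{\left(\frac{7}{2} \right)}}{12} - \frac{19 \log{\left(\frac{29}{4} \right)}}{48} + \frac{3 \log{\left(\frac{5}{2} \right)}}{8} + \frac{89 \sqrt{5} \operatorname{atan}{\left(\frac{3 \sqrt{5}}{10} \right)}}{120}; F(-1/2) = - \frac{25 \log{\left(\frac{3}{2} \right)}}{12} - \frac{19 \log{\left(\frac{21}{4} \right)}}{48} - \frac{89 \sqrt{5} \operatorname{atan}{\left(\frac{\sqrt{5}}{10} \right)}}{120} - \frac{3 \log{\left(2 \right)}}{8}.
Integral = F(3/2) - F(-1/2) = - \frac{25 \log{\left(\frac{7}{2} \right)}}{12} - \frac{19 \log{\left(\frac{29}{4} \right)}}{48} + \frac{3 \log{\left(2 \right)}}{8} + \frac{3 \log{\left(\frac{5}{2} \right)}}{8} + \frac{89 \sqrt{5} \operatorname{atan}{\left(\frac{\sqrt{5}}{10} \right)}}{120} + \frac{19 \log{\left(\frac{21}{4} \right)}}{48} + \frac{25 \log{\left(\frac{3}{2} \right)}}{12} + \frac{89 \sqrt{5} \operatorname{atan}{\left(\frac{3 \sqrt{5}}{10} \right)}}{120}.

Antiderivative: F(\theta) = \frac{3 \log{\left(\theta + 1 \right)}}{8} - \frac{25 \log{\left(\theta + 2 \right)}}{12} - \frac{19 \log{\left(\theta^{2} + 5 \right)}}{48} + \frac{89 \sqrt{5} \operatorname{atan}{\left(\frac{\sqrt{5} \theta}{5} \right)}}{120}; value = - \frac{25 \log{\left(\frac{7}{2} \right)}}{12} - \frac{19 \log{\left(\frac{29}{4} \right)}}{48} + \frac{3 \log{\left(2 \right)}}{8} + \frac{3 \log{\left(\frac{5}{2} \right)}}{8} + \frac{89 \sqrt{5} \operatorname{atan}{\left(\frac{\sqrt{5}}{10} \right)}}{120} + \frac{19 \log{\left(\frac{21}{4} \right)}}{48} + \frac{25 \log{\left(\frac{3}{2} \right)}}{12} + \frac{89 \sqrt{5} \operatorname{atan}{\left(\frac{3 \sqrt{5}}{10} \right)}}{120}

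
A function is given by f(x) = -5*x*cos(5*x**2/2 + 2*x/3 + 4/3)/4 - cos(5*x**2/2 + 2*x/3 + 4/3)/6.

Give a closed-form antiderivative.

f matches the chain-rule pattern g'(h)*h' with inner function h(x) = 5*x**2/2 + 2*x/3 + 4/3; substituting u = h(x) collapses the integral.
Check: d/dx[-sin(5*x**2/2 + 2*x/3 + 4/3)/4] = -5*x*cos(5*x**2/2 + 2*x/3 + 4/3)/4 - cos(5*x**2/2 + 2*x/3 + 4/3)/6 = f(x).

An antiderivative is F(x) = -sin(5*x**2/2 + 2*x/3 + 4/3)/4.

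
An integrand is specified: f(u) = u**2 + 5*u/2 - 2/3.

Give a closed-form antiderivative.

An antiderivative is F(u) = u**3/3 + 5*u**2/4 - 2*u/3.

Integrate term by term and add the pieces.
Check: d/du[u**3/3 + 5*u**2/4 - 2*u/3] = u**2 + 5*u/2 - 2/3 = f(u).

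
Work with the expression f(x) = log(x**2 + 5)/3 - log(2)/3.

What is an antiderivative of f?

Any candidate F(x) must reproduce f(x) exactly when differentiated.
Check: d/dx[x*log(x**2/2 + 5/2)/3 - 2*x/3 + 2*sqrt(5)*atan(sqrt(5)*x/5)/3] = log(x**2 + 5)/3 - log(2)/3 = f(x).

An antiderivative is F(x) = x*log(x**2/2 + 5/2)/3 - 2*x/3 + 2*sqrt(5)*atan(sqrt(5)*x/5)/3.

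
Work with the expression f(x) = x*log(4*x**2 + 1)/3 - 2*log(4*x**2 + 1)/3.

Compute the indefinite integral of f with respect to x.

F(x) = (-4*x**2 + 4*x*(x - 4)*log(4*x**2 + 1) + 32*x + log(x**2 + 1/4) - 16*atan(2*x))/24 + C

Integrate term by term and add the pieces.
Check: d/dx[(-4*x**2 + 4*x*(x - 4)*log(4*x**2 + 1) + 32*x + log(x**2 + 1/4) - 16*atan(2*x))/24] = x*log(4*x**2 + 1)/3 - 2*log(4*x**2 + 1)/3 = f(x).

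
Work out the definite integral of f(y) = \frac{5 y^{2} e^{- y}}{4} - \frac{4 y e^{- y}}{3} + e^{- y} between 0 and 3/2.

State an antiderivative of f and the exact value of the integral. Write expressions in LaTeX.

f has the shape u'v + uv' for u = - \frac{5 y^{2}}{4} - \frac{7 y}{6} - \frac{13}{6} and v = e^{- y} — it is the derivative of the product u*v.
F(y) = \frac{\left(- 15 y^{2} - 14 y - 26\right) e^{- y}}{12} is an antiderivative of f.
Check: d/dy[\frac{\left(- 15 y^{2} - 14 y - 26\right) e^{- y}}{12}] = \frac{\left(15 y^{2} - 16 y + 12\right) e^{- y}}{12}, which equals f(y).
F(3/2) = - \frac{323}{48 e^{\frac{3}{2}}}; F(0) = - \frac{13}{6}.
Integral = F(3/2) - F(0) = \frac{13}{6} - \frac{323}{48 e^{\frac{3}{2}}}.

Antiderivative: F(y) = \frac{\left(- 15 y^{2} - 14 y - 26\right) e^{- y}}{12}; value = \frac{13}{6} - \frac{323}{48 e^{\frac{3}{2}}}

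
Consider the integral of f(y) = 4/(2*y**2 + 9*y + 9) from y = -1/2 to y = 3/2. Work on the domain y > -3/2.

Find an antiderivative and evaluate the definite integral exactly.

Antiderivative: F(y) = 4*(log(y + 3/2) - log(y + 3))/3; value = -4*log(9/2)/3 + 4*log(5/2)/3 + 4*log(3)/3

Factor the denominator ((y + 3)*(2*y + 3)) and decompose: f = 8/(3*(2*y + 3)) - 4/(3*(y + 3)); each piece integrates to a log, atan, or power term.
F(y) = 4*(log(y + 3/2) - log(y + 3))/3 is an antiderivative of f.
Check: d/dy[4*(log(y + 3/2) - log(y + 3))/3] = 4/(2*y**2 + 9*y + 9) = f(y).
F(3/2) = -4*log(9/2)/3 + 4*log(3)/3; F(-1/2) = -4*log(5/2)/3.
Integral = F(3/2) - F(-1/2) = -4*log(9/2)/3 + 4*log(5/2)/3 + 4*log(3)/3.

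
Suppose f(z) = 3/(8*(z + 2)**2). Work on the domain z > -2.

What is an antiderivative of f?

An antiderivative is F(z) = -3/(4*(2*z + 4)).

An antiderivative F(z) passes only if d/dz[F] lands on f(z) exactly.
Check: d/dz[-3/(4*(2*z + 4))] = 3/(8*z**2 + 32*z + 32), which equals f(z).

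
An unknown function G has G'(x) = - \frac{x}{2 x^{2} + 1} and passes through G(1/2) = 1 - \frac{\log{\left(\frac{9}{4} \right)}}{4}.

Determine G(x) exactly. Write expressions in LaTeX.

G(x) = 1 - \frac{\log{\left(3 x^{2} + \frac{3}{2} \right)}}{4}

G'(x) matches the chain-rule pattern g'(h)*h' with inner function h(x) = 3 x^{2} + \frac{3}{2}; substituting u = h(x) collapses the integral.
A general antiderivative is - \frac{\log{\left(3 x^{2} + \frac{3}{2} \right)}}{4} + C.
The condition gives C = 1 - \frac{\log{\left(\frac{9}{4} \right)}}{4} - (- \frac{\log{\left(\frac{9}{4} \right)}}{4}) = 1.
So G(x) = 1 - \frac{\log{\left(3 x^{2} + \frac{3}{2} \right)}}{4}.
Check: d/dx[1 - \frac{\log{\left(3 x^{2} + \frac{3}{2} \right)}}{4}] = - \frac{x}{2 x^{2} + 1} = G'(x).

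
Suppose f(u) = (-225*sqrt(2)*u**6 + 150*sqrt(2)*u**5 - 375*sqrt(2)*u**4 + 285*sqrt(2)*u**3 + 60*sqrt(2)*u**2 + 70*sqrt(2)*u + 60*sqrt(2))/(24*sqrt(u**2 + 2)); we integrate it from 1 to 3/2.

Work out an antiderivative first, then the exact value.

Recognize the product-rule pattern: f = v'r + vr' with v = -5*sqrt(2*u**2 + 4)/4, r = 5*u**5/4 - u**4 - u**2/2 - u - 1/3, so integration by parts undoes it.
F(u) = -5*sqrt(2)*sqrt(u**2 + 2)*(15*u**5 - 12*u**4 - 6*u**2 - 12*u - 4)/48 is an antiderivative of f.
Check: d/du[-5*sqrt(2)*sqrt(u**2 + 2)*(15*u**5 - 12*u**4 - 6*u**2 - 12*u - 4)/48] = (-225*sqrt(2)*u**6 + 150*sqrt(2)*u**5 - 375*sqrt(2)*u**4 + 285*sqrt(2)*u**3 + 60*sqrt(2)*u**2 + 70*sqrt(2)*u + 60*sqrt(2))/(24*sqrt(u**2 + 2)) = f(u).
F(3/2) = -2825*sqrt(34)/3072; F(1) = 95*sqrt(6)/48.
Integral = F(3/2) - F(1) = -2825*sqrt(34)/3072 - 95*sqrt(6)/48.

Antiderivative: F(u) = -5*sqrt(2)*sqrt(u**2 + 2)*(15*u**5 - 12*u**4 - 6*u**2 - 12*u - 4)/48; value = -2825*sqrt(34)/3072 - 95*sqrt(6)/48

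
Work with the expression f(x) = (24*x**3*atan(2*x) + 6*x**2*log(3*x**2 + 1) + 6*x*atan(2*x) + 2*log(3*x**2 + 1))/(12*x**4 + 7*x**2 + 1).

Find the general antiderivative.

Recognize the product-rule pattern: f = u'v + uv' with u = atan(2*x), v = log(3*x**2 + 1), so integration by parts undoes it.
Check: d/dx[log(3*x**2 + 1)*atan(2*x)] = (24*x**3*atan(2*x) + 6*x**2*log(3*x**2 + 1) + 6*x*atan(2*x) + 2*log(3*x**2 + 1))/(12*x**4 + 7*x**2 + 1) = f(x).

F(x) = log(3*x**2 + 1)*atan(2*x) + C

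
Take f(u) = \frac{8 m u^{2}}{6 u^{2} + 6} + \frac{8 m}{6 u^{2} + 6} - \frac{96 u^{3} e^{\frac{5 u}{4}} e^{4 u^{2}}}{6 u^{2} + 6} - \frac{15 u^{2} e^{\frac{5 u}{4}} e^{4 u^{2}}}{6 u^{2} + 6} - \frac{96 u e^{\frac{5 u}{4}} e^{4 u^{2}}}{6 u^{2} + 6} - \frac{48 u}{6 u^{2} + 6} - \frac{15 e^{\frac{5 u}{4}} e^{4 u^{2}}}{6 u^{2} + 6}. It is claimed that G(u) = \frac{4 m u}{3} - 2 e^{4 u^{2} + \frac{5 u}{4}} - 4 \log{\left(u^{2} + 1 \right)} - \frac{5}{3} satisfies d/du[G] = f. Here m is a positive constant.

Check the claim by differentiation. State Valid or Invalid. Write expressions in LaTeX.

Valid: G'(u) = f(u).

d/du[G] = \frac{8 m u^{2} + 8 m - 96 u^{3} e^{\frac{5 u}{4}} e^{4 u^{2}} - 15 u^{2} e^{\frac{5 u}{4}} e^{4 u^{2}} - 96 u e^{\frac{5 u}{4}} e^{4 u^{2}} - 48 u - 15 e^{\frac{5 u}{4}} e^{4 u^{2}}}{6 u^{2} + 6}
This equals f(u) exactly, so the claim holds.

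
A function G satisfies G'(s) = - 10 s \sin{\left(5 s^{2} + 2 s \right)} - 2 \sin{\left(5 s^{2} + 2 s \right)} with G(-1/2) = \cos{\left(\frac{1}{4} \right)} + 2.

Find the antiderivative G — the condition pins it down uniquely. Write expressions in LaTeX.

G(s) = \cos{\left(5 s^{2} + 2 s \right)} + 2

The substitution u = 5 s^{2} + 2 s works: G'(s) is exactly (dG/du)*(du/ds) for that inner function.
A general antiderivative is \cos{\left(5 s^{2} + 2 s \right)} + C.
The condition gives C = \cos{\left(\frac{1}{4} \right)} + 2 - (\cos{\left(\frac{1}{4} \right)}) = 2.
So G(s) = \cos{\left(5 s^{2} + 2 s \right)} + 2.
Check: d/ds[\cos{\left(5 s^{2} + 2 s \right)} + 2] = - 10 s \sin{\left(5 s^{2} + 2 s \right)} - 2 \sin{\left(5 s^{2} + 2 s \right)} = G'(s).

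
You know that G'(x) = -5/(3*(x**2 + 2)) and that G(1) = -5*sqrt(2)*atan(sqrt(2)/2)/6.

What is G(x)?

G(x) = -5*sqrt(2)*atan(sqrt(2)*x/2)/6

A first test for any G(x): its x-derivative must equal the given G'(x).
A general antiderivative is -5*sqrt(2)*atan(sqrt(2)*x/2)/6 + C.
The condition gives C = -5*sqrt(2)*atan(sqrt(2)/2)/6 - (-5*sqrt(2)*atan(sqrt(2)/2)/6) = 0.
So G(x) = -5*sqrt(2)*atan(sqrt(2)*x/2)/6.
Check: d/dx[-5*sqrt(2)*atan(sqrt(2)*x/2)/6] = -5/(3*x**2 + 6), which equals G'(x).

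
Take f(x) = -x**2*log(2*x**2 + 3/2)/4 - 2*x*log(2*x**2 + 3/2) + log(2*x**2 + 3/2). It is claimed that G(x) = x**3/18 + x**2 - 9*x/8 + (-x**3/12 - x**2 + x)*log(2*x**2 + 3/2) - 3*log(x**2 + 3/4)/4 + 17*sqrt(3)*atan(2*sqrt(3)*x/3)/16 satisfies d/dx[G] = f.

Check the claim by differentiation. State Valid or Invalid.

Invalid: d/dx[G] - f = 1, which is not 0.

d/dx[G] = -x**2*log(2*x**2 + 3/2)/4 - 2*x*log(2*x**2 + 3/2) + log(2*x**2 + 3/2) + 1
d/dx[G] - f(x) = 1 != 0.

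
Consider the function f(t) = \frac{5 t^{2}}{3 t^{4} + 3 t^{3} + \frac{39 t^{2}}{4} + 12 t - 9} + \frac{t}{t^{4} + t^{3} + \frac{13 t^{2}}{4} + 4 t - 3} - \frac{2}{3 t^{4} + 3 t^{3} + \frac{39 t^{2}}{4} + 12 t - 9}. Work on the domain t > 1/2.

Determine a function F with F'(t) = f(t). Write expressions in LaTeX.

The denominator factors as 3 \left(2 t - 1\right) \left(2 t + 3\right) \left(t^{2} + 4\right); partial fractions split f into directly integrable pieces: \frac{4 \left(31 t + 466\right)}{1275 \left(t^{2} + 4\right)} - \frac{19}{75 \left(2 t + 3\right)} + \frac{1}{17 \left(2 t - 1\right)}.
Check: d/dt[\frac{\log{\left(t - \frac{1}{2} \right)}}{34} - \frac{19 \log{\left(t + \frac{3}{2} \right)}}{150} + \frac{62 \log{\left(t^{2} + 4 \right)}}{1275} + \frac{932 \operatorname{atan}{\left(\frac{t}{2} \right)}}{1275}] = \frac{20 t^{2} + 12 t - 8}{12 t^{4} + 12 t^{3} + 39 t^{2} + 48 t - 36}, which equals f(t).

An antiderivative is F(t) = \frac{\log{\left(t - \frac{1}{2} \right)}}{34} - \frac{19 \log{\left(t + \frac{3}{2} \right)}}{150} + \frac{62 \log{\left(t^{2} + 4 \right)}}{1275} + \frac{932 \operatorname{atan}{\left(\frac{t}{2} \right)}}{1275}.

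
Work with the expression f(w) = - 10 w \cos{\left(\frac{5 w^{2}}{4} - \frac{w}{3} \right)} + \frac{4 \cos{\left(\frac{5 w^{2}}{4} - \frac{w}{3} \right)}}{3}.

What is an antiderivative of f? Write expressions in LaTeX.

An antiderivative is F(w) = - 4 \sin{\left(\frac{5 w^{2}}{4} - \frac{w}{3} \right)}.

f matches the chain-rule pattern g'(h)*h' with inner function h(w) = \frac{5 w^{2}}{4} - \frac{w}{3}; substituting u = h(w) collapses the integral.
Check: d/dw[- 4 \sin{\left(\frac{5 w^{2}}{4} - \frac{w}{3} \right)}] = - 10 w \cos{\left(\frac{5 w^{2}}{4} - \frac{w}{3} \right)} + \frac{4 \cos{\left(\frac{5 w^{2}}{4} - \frac{w}{3} \right)}}{3} = f(w).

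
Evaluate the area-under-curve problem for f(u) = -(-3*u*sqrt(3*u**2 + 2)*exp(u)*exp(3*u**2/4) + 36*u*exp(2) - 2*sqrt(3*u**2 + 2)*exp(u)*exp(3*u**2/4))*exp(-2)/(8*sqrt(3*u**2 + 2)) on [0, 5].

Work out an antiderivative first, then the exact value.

Antiderivative: F(u) = -3*sqrt(3*u**2 + 2)/2 + exp(3*u**2/4 + u - 2)/4; value = -3*sqrt(77)/2 - exp(-2)/4 + 3*sqrt(2)/2 + exp(87/4)/4

Whatever form F(u) takes, F'(u) = f(u) is non-negotiable.
F(u) = -3*sqrt(3*u**2 + 2)/2 + exp(3*u**2/4 + u - 2)/4 is an antiderivative of f.
Check: d/du[-3*sqrt(3*u**2 + 2)/2 + exp(3*u**2/4 + u - 2)/4] = (3*u*sqrt(3*u**2 + 2)*exp(-2)*exp(u)*exp(3*u**2/4) - 36*u + 2*sqrt(3*u**2 + 2)*exp(-2)*exp(u)*exp(3*u**2/4))/(8*sqrt(3*u**2 + 2)), which equals f(u).
F(5) = -3*sqrt(77)/2 + exp(87/4)/4; F(0) = -3*sqrt(2)/2 + exp(-2)/4.
Integral = F(5) - F(0) = -3*sqrt(77)/2 - exp(-2)/4 + 3*sqrt(2)/2 + exp(87/4)/4.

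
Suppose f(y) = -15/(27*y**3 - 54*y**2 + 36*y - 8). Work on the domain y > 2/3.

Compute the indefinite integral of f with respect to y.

F(y) = 5/(2*(3*y - 2)**2) + C

Any candidate F(y) must reproduce f(y) exactly when differentiated.
Check: d/dy[5/(2*(3*y - 2)**2)] = -15/(27*y**3 - 54*y**2 + 36*y - 8) = f(y).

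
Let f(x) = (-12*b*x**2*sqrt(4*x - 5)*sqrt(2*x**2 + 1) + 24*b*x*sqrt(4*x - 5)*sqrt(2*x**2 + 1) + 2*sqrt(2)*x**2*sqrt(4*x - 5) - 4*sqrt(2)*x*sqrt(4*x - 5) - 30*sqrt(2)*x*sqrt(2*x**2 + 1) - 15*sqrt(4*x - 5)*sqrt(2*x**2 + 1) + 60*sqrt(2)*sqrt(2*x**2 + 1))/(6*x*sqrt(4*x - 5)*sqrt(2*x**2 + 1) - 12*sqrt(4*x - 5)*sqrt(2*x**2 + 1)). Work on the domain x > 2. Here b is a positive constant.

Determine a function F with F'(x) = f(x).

An antiderivative is F(x) = sqrt(2)*(-6*sqrt(2)*b*x**2 - 30*sqrt(4*x - 5) + 2*sqrt(2*x**2 + 1) - 15*sqrt(2)*log(x/2 - 1) - 15*sqrt(2)*log(3))/12.

Since d/dx undoes antidifferentiation here, F'(x) = f(x) is required of F(x).
Check: d/dx[sqrt(2)*(-6*sqrt(2)*b*x**2 - 30*sqrt(4*x - 5) + 2*sqrt(2*x**2 + 1) - 15*sqrt(2)*log(x/2 - 1) - 15*sqrt(2)*log(3))/12] = (-12*b*x**2*sqrt(4*x - 5)*sqrt(2*x**2 + 1) + 24*b*x*sqrt(4*x - 5)*sqrt(2*x**2 + 1) + 2*sqrt(2)*x**2*sqrt(4*x - 5) - 4*sqrt(2)*x*sqrt(4*x - 5) - 30*sqrt(2)*x*sqrt(2*x**2 + 1) - 15*sqrt(4*x - 5)*sqrt(2*x**2 + 1) + 60*sqrt(2)*sqrt(2*x**2 + 1))/(6*x*sqrt(4*x - 5)*sqrt(2*x**2 + 1) - 12*sqrt(4*x - 5)*sqrt(2*x**2 + 1)) = f(x).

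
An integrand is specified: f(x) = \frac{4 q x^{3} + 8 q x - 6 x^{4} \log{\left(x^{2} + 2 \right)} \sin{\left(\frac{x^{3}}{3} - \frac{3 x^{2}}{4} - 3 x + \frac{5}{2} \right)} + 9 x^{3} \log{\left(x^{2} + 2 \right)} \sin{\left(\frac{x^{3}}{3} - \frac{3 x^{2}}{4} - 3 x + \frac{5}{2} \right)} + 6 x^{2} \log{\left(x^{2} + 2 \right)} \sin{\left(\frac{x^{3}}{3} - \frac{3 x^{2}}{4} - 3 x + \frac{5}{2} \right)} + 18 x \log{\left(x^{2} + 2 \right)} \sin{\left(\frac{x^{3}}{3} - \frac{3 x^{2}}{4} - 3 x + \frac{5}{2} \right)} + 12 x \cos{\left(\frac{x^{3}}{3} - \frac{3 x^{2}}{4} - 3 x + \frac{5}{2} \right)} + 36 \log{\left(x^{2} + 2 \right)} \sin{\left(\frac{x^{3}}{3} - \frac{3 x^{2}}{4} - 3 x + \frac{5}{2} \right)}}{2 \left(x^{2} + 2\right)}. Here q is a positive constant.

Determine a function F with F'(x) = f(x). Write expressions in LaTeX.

An antiderivative is F(x) = q x^{2} + 3 \log{\left(x^{2} + 2 \right)} \cos{\left(\frac{x^{3}}{3} - \frac{3 x^{2}}{4} - 3 x + \frac{5}{2} \right)}.

An antiderivative F(x) passes only if d/dx[F] lands on f(x) exactly.
Check: d/dx[q x^{2} + 3 \log{\left(x^{2} + 2 \right)} \cos{\left(\frac{x^{3}}{3} - \frac{3 x^{2}}{4} - 3 x + \frac{5}{2} \right)}] = \frac{4 q x^{3} + 8 q x - 6 x^{4} \log{\left(x^{2} + 2 \right)} \sin{\left(\frac{x^{3}}{3} - \frac{3 x^{2}}{4} - 3 x + \frac{5}{2} \right)} + 9 x^{3} \log{\left(x^{2} + 2 \right)} \sin{\left(\frac{x^{3}}{3} - \frac{3 x^{2}}{4} - 3 x + \frac{5}{2} \right)} + 6 x^{2} \log{\left(x^{2} + 2 \right)} \sin{\left(\frac{x^{3}}{3} - \frac{3 x^{2}}{4} - 3 x + \frac{5}{2} \right)} + 18 x \log{\left(x^{2} + 2 \right)} \sin{\left(\frac{x^{3}}{3} - \frac{3 x^{2}}{4} - 3 x + \frac{5}{2} \right)} + 12 x \cos{\left(\frac{x^{3}}{3} - \frac{3 x^{2}}{4} - 3 x + \frac{5}{2} \right)} + 36 \log{\left(x^{2} + 2 \right)} \sin{\left(\frac{x^{3}}{3} - \frac{3 x^{2}}{4} - 3 x + \frac{5}{2} \right)}}{2 x^{2} + 4}, which equals f(x).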